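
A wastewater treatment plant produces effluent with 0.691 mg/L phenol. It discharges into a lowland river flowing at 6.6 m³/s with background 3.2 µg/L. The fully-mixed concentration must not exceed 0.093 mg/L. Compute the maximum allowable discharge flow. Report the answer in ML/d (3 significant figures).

3.2 µg/L = 0.0032 mg/L.
Mass balance at complete mixing: C_std·(Q_w + Q_r) = Q_w·C_e + Q_r·C_b.
Rearranging, Q_w = Q_r·(C_std − C_b)/(C_e − C_std) = 6.6·(0.093 − 0.0032) / (0.691 − 0.093) = 0.9911 m³/s.
= 85.63 ML/d.

85.6 ML/d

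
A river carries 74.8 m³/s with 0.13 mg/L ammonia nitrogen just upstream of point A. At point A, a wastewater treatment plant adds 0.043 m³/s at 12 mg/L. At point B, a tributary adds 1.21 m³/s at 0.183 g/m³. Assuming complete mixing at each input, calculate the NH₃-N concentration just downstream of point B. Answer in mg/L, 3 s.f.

After input A: C = (74.8·0.13 + 0.043·12) / 74.84 = 0.1368 mg/L.
After input B: C = (74.84·0.1368 + 1.21·0.183) / 76.05 = 0.1376 mg/L.

0.138 mg/L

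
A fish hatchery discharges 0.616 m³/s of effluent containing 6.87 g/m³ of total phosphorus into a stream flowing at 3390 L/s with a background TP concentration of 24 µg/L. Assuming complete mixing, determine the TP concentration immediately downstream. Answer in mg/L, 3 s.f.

1.08 mg/L

3390 L/s = 3.39 m³/s.
24 µg/L = 0.024 mg/L.
By mass balance at complete mixing, C = (0.616·6.87 + 3.39·0.024) / (0.616 + 3.39) = 4.313/4.006 = 1.077 mg/L.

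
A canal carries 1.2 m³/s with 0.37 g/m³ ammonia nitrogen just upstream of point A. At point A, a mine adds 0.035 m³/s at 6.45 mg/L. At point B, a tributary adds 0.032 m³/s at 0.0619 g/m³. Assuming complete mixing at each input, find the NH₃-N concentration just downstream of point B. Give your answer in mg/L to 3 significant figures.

0.530 mg/L

After input A: C = (1.2·0.37 + 0.035·6.45) / 1.235 = 0.5423 mg/L.
After input B: C = (1.235·0.5423 + 0.032·0.0619) / 1.267 = 0.5302 mg/L.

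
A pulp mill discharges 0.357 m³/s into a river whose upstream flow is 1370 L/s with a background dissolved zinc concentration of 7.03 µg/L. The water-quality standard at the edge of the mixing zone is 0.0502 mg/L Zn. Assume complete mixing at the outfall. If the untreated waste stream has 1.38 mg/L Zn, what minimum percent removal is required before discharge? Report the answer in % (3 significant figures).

1370 L/s = 1.37 m³/s.
7.03 µg/L = 0.00703 mg/L.
Mass balance: 0.0502·1.727 = 0.357·Cₑ + 1.37·0.00703.
Cₑ = (0.0867 − 0.009631) / 0.357 = 0.2159 mg/L.
Required removal = 1 − 0.2159/1.38 = 84.36 %.

84.4 %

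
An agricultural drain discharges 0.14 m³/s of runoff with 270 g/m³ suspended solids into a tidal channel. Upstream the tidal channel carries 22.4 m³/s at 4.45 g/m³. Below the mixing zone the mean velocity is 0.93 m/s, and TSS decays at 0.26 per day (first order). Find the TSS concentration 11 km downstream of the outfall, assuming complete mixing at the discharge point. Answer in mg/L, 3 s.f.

After complete mixing, C₀ = (0.14·270 + 22.4·4.45) / 22.54 = 6.099 mg/L.
Travel time t = 1.1e+04 m / 0.93 m/s = 1.183e+04 s = 0.1369 d.
C = 6.099·exp(−0.26·0.1369) = 6.099·0.965 = 5.886 mg/L.

5.89 mg/L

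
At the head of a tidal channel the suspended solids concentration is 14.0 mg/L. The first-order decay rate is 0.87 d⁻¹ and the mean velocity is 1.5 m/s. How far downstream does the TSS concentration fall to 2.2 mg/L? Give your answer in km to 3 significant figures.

From C = C₀·e^(−kt), t = ln(C₀/C)/k = ln(14.0/2.2)/0.87 = 1.851/0.87 = 2.127 d.
Distance = v·t = 1.5 m/s × 1.838e+05 s = 2.757e+05 m = 275.7 km.

276 km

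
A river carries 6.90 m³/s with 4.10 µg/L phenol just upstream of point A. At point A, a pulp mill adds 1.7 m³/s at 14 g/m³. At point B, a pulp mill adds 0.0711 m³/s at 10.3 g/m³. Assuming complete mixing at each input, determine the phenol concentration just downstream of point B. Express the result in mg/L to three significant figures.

4.10 µg/L = 0.0041 mg/L.
After input A: C = (6.9·0.0041 + 1.7·14) / 8.6 = 2.771 mg/L.
After input B: C = (8.6·2.771 + 0.0711·10.3) / 8.671 = 2.832 mg/L.

2.83 mg/L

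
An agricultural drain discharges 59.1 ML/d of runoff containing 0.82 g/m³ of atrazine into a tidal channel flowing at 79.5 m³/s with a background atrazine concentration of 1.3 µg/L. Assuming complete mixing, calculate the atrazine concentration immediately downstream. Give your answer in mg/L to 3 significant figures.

59.1 ML/d = 0.684 m³/s.
1.3 µg/L = 0.0013 mg/L.
Flow-weighted mixing gives C = (0.684·0.82 + 79.5·0.0013) / (0.684 + 79.5) = 0.6643/80.18 = 0.008284 mg/L.

0.00828 mg/L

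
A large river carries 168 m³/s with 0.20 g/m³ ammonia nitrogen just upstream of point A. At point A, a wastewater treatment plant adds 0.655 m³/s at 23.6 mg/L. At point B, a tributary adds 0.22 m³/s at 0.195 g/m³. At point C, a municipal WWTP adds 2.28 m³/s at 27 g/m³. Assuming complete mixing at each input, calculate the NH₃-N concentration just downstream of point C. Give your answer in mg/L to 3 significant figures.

0.647 mg/L

After input A: C = (168·0.2 + 0.655·23.6) / 168.7 = 0.2909 mg/L.
After input B: C = (168.7·0.2909 + 0.22·0.195) / 168.9 = 0.2908 mg/L.
After input C: C = (168.9·0.2908 + 2.28·27) / 171.2 = 0.6466 mg/L.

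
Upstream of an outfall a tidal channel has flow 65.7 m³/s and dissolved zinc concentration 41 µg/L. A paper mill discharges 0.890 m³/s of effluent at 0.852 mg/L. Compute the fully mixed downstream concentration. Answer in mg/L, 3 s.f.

0.0518 mg/L

41 µg/L = 0.041 mg/L.
Conservation of mass across the mixing zone: C = (0.89·0.852 + 65.7·0.041) / (0.89 + 65.7) = 3.452/66.59 = 0.05184 mg/L.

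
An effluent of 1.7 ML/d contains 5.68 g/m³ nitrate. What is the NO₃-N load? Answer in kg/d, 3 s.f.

9.66 kg/d

1.7 ML/d = 0.01968 m³/s.
Mass flux = Q·C = 0.01968 m³/s × 5.68 g/m³ = 0.1118 g/s.
= 0.1118 g/s × 86.4 = 9.656 kg/d.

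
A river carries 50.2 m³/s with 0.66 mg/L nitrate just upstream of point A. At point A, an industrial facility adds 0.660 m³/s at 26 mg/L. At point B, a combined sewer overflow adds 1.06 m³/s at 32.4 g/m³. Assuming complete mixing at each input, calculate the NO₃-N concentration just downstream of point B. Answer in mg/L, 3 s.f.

After input A: C = (50.2·0.66 + 0.66·26) / 50.86 = 0.9888 mg/L.
After input B: C = (50.86·0.9888 + 1.06·32.4) / 51.92 = 1.63 mg/L.

1.63 mg/L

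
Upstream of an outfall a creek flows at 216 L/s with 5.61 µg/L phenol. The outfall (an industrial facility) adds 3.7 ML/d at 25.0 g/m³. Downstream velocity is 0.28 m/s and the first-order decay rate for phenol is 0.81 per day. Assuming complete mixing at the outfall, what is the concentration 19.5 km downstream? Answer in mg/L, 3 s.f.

2.16 mg/L

3.7 ML/d = 0.04282 m³/s.
216 L/s = 0.216 m³/s.
5.61 µg/L = 0.00561 mg/L.
After complete mixing, C₀ = (0.04282·25 + 0.216·0.00561) / 0.2588 = 4.141 mg/L.
Travel time t = 1.95e+04 m / 0.28 m/s = 6.964e+04 s = 0.8061 d.
C = 4.141·exp(−0.81·0.8061) = 4.141·0.5205 = 2.156 mg/L.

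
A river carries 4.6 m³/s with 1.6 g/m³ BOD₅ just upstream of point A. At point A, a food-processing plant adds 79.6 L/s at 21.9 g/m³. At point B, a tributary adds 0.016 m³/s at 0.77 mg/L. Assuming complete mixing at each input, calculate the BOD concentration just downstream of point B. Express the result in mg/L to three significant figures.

79.6 L/s = 0.0796 m³/s.
After input A: C = (4.6·1.6 + 0.0796·21.9) / 4.68 = 1.945 mg/L.
After input B: C = (4.68·1.945 + 0.016·0.77) / 4.696 = 1.941 mg/L.

1.94 mg/L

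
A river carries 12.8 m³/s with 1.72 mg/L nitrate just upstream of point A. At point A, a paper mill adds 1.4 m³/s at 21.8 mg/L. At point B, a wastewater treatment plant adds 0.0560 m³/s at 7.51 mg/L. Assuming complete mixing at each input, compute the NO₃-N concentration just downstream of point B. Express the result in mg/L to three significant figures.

After input A: C = (12.8·1.72 + 1.4·21.8) / 14.2 = 3.7 mg/L.
After input B: C = (14.2·3.7 + 0.056·7.51) / 14.26 = 3.715 mg/L.

3.71 mg/L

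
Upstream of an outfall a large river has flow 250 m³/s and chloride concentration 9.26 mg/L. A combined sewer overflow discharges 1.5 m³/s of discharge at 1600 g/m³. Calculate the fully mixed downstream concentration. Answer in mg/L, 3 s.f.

18.7 mg/L

Flow-weighted mixing gives C = (1.5·1600 + 250·9.26) / (1.5 + 250) = 4715/251.5 = 18.75 mg/L.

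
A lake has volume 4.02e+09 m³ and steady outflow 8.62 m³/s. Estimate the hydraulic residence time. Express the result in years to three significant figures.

14.8 yr

Q = 8.62 m³/s × 3.156e+07 s/yr = 2.72e+08 m³/yr.
Hydraulic residence time τ = V/Q = 4.02e+09/2.72e+08 = 14.78 yr.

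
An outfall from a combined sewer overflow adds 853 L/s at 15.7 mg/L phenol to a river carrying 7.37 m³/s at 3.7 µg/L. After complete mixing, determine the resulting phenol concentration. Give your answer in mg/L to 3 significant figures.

1.63 mg/L

853 L/s = 0.853 m³/s.
3.7 µg/L = 0.0037 mg/L.
Flow-weighted mixing gives C = (0.853·15.7 + 7.37·0.0037) / (0.853 + 7.37) = 13.42/8.223 = 1.632 mg/L.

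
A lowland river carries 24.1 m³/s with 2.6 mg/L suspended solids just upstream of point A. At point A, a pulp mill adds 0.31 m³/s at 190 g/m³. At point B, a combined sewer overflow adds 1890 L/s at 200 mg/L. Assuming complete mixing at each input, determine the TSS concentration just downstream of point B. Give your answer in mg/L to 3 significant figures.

After input A: C = (24.1·2.6 + 0.31·190) / 24.41 = 4.98 mg/L.
1890 L/s = 1.89 m³/s.
After input B: C = (24.41·4.98 + 1.89·200) / 26.3 = 18.99 mg/L.

19.0 mg/L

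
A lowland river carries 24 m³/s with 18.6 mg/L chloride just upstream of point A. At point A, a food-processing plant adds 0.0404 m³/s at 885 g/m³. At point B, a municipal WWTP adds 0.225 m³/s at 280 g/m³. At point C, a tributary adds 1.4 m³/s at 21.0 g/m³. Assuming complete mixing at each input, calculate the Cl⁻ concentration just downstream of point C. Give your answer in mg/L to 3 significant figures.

After input A: C = (24·18.6 + 0.0404·885) / 24.04 = 20.06 mg/L.
After input B: C = (24.04·20.06 + 0.225·280) / 24.27 = 22.47 mg/L.
After input C: C = (24.27·22.47 + 1.4·21) / 25.67 = 22.39 mg/L.

22.4 mg/L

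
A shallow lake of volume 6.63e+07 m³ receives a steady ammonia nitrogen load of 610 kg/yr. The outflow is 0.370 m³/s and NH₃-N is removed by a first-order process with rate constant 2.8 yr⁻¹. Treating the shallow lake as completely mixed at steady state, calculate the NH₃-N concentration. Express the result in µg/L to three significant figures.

Outflow Q = 0.370 m³/s × 3.156e+07 s/yr = 1.168e+07 m³/yr.
Steady-state CSTR mass balance: W = Q·C + k·V·C, so C = W/(Q + kV).
Q + kV = 1.168e+07 + 2.8·6.63e+07 = 1.973e+08 m³/yr.
C = 610/1.973e+08 = 3.091e-06 kg/m³ = 0.003091 mg/L = 3.091 µg/L.

3.09 µg/L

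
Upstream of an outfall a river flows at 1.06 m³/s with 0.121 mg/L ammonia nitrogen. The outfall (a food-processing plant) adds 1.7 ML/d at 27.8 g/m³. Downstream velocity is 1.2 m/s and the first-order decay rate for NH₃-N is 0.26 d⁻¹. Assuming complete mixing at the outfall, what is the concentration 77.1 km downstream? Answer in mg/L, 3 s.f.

1.7 ML/d = 0.01968 m³/s.
After complete mixing, C₀ = (0.01968·27.8 + 1.06·0.121) / 1.08 = 0.6254 mg/L.
Travel time t = 7.71e+04 m / 1.2 m/s = 6.425e+04 s = 0.7436 d.
C = 0.6254·exp(−0.26·0.7436) = 0.6254·0.8242 = 0.5155 mg/L.

0.515 mg/L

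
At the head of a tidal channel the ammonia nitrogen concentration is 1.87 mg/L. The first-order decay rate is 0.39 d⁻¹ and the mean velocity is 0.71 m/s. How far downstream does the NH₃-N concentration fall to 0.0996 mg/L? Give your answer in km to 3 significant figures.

From C = C₀·e^(−kt), t = ln(C₀/C)/k = ln(1.87/0.0996)/0.39 = 2.933/0.39 = 7.519 d.
Distance = v·t = 0.71 m/s × 6.497e+05 s = 4.613e+05 m = 461.3 km.

461 km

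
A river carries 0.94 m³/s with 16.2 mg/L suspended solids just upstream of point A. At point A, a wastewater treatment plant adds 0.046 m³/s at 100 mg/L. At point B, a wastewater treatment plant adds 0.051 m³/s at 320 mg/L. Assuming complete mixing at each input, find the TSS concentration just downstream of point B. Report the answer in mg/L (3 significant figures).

After input A: C = (0.94·16.2 + 0.046·100) / 0.986 = 20.11 mg/L.
After input B: C = (0.986·20.11 + 0.051·320) / 1.037 = 34.86 mg/L.

34.9 mg/L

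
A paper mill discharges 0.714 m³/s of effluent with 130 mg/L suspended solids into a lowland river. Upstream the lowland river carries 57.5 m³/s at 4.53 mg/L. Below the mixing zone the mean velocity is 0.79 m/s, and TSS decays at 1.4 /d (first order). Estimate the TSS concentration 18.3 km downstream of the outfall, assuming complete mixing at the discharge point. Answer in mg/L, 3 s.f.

4.17 mg/L

After complete mixing, C₀ = (0.714·130 + 57.5·4.53) / 58.21 = 6.069 mg/L.
Travel time t = 1.83e+04 m / 0.79 m/s = 2.316e+04 s = 0.2681 d.
C = 6.069·exp(−1.4·0.2681) = 6.069·0.687 = 4.17 mg/L.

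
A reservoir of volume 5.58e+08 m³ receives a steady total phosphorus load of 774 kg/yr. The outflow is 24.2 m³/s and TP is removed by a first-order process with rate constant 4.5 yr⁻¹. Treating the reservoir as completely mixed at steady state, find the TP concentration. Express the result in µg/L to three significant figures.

Outflow Q = 24.2 m³/s × 3.156e+07 s/yr = 7.637e+08 m³/yr.
Steady-state CSTR mass balance: W = Q·C + k·V·C, so C = W/(Q + kV).
Q + kV = 7.637e+08 + 4.5·5.58e+08 = 3.275e+09 m³/yr.
C = 774/3.275e+09 = 2.364e-07 kg/m³ = 0.0002364 mg/L = 0.2364 µg/L.

0.236 µg/L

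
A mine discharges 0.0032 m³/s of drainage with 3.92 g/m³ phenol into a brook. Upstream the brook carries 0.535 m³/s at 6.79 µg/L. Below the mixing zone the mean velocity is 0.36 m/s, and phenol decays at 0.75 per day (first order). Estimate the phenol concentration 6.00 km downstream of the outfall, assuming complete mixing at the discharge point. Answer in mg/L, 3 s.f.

0.0260 mg/L

6.79 µg/L = 0.00679 mg/L.
After complete mixing, C₀ = (0.0032·3.92 + 0.535·0.00679) / 0.5382 = 0.03006 mg/L.
Travel time t = 6000 m / 0.36 m/s = 1.667e+04 s = 0.1929 d.
C = 0.03006·exp(−0.75·0.1929) = 0.03006·0.8653 = 0.02601 mg/L.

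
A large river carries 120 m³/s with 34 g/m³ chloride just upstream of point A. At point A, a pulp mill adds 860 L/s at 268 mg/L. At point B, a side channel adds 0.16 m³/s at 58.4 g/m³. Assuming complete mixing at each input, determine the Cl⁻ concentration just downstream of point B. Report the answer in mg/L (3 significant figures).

860 L/s = 0.86 m³/s.
After input A: C = (120·34 + 0.86·268) / 120.9 = 35.67 mg/L.
After input B: C = (120.9·35.67 + 0.16·58.4) / 121 = 35.7 mg/L.

35.7 mg/L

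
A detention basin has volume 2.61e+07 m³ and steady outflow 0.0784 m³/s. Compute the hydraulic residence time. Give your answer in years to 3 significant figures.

Q = 0.0784 m³/s × 3.156e+07 s/yr = 2.474e+06 m³/yr.
Hydraulic residence time τ = V/Q = 2.61e+07/2.474e+06 = 10.55 yr.

10.5 yr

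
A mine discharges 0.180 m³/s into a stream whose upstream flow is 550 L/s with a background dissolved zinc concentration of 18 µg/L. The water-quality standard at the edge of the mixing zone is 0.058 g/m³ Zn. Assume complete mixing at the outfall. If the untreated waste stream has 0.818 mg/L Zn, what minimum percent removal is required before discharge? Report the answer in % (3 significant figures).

550 L/s = 0.55 m³/s.
18 µg/L = 0.018 mg/L.
Mass balance: 0.058·0.73 = 0.18·Cₑ + 0.55·0.018.
Cₑ = (0.04234 − 0.0099) / 0.18 = 0.1802 mg/L.
Required removal = 1 − 0.1802/0.818 = 77.97 %.

78.0 %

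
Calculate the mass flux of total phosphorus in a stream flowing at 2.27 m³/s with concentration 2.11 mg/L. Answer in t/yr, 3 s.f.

151 t/yr

Mass flux = Q·C = 2.27 m³/s × 2.11 g/m³ = 4.79 g/s.
= 4.79 g/s × 31.56 = 151.2 t/yr.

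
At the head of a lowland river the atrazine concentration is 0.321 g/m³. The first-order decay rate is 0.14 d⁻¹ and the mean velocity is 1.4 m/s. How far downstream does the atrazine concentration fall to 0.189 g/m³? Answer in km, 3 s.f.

458 km

From C = C₀·e^(−kt), t = ln(C₀/C)/k = ln(0.321/0.189)/0.14 = 0.5297/0.14 = 3.784 d.
Distance = v·t = 1.4 m/s × 3.269e+05 s = 4.577e+05 m = 457.7 km.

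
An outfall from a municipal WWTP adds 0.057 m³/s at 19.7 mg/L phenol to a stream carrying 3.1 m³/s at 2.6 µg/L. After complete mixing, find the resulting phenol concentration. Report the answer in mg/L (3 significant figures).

2.6 µg/L = 0.0026 mg/L.
By mass balance at complete mixing, C = (0.057·19.7 + 3.1·0.0026) / (0.057 + 3.1) = 1.131/3.157 = 0.3582 mg/L.

0.358 mg/L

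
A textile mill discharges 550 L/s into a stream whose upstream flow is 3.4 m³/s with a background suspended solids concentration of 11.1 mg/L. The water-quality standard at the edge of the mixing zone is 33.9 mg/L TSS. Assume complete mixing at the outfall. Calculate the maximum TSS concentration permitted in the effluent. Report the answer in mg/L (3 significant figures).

175 mg/L

550 L/s = 0.55 m³/s.
Mass balance: 33.9·3.95 = 0.55·Cₑ + 3.4·11.1.
Cₑ = (133.9 − 37.74) / 0.55 = 174.8 mg/L.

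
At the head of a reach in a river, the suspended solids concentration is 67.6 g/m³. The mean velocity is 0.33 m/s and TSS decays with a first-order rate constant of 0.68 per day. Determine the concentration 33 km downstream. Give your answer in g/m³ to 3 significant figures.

30.8 g/m³

Travel time t = 33 km / 0.33 m/s = 3.3e+04/0.33 = 1e+05 s = 1.157 d.
First-order decay: C = 67.6·exp(−0.68·1.157) = 67.6·0.4552 = 30.77 g/m³.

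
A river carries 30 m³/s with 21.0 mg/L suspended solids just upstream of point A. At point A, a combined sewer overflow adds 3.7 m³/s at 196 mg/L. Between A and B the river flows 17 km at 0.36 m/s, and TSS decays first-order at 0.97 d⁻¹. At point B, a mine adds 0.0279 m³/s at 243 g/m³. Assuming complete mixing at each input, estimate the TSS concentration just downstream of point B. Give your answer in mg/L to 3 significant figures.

23.8 mg/L

After input A: C = (30·21 + 3.7·196) / 33.7 = 40.21 mg/L.
Over the 17 km reach to input B (t = 4.722e+04 s = 0.5466 d), decay gives C = 40.21·exp(−0.97·0.5466) = 23.67 mg/L.
After input B: C = (33.7·23.67 + 0.0279·243) / 33.73 = 23.85 mg/L.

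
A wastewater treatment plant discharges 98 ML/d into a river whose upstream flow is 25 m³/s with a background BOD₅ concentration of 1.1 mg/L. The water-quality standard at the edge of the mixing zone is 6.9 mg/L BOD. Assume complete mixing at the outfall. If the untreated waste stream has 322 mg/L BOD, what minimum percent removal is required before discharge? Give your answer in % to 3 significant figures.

98 ML/d = 1.134 m³/s.
Mass balance: 6.9·26.13 = 1.134·Cₑ + 25·1.1.
Cₑ = (180.3 − 27.5) / 1.134 = 134.7 mg/L.
Required removal = 1 − 134.7/322 = 58.16 %.

58.2 %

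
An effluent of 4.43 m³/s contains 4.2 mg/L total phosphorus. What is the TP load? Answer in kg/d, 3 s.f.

1610 kg/d

Mass flux = Q·C = 4.43 m³/s × 4.2 g/m³ = 18.61 g/s.
= 18.61 g/s × 86.4 = 1608 kg/d.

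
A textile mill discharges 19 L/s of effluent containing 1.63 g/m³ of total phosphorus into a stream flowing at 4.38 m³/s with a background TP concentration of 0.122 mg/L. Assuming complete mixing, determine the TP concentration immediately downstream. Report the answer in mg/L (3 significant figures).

0.129 mg/L

19 L/s = 0.019 m³/s.
Flow-weighted mixing gives C = (0.019·1.63 + 4.38·0.122) / (0.019 + 4.38) = 0.5653/4.399 = 0.1285 mg/L.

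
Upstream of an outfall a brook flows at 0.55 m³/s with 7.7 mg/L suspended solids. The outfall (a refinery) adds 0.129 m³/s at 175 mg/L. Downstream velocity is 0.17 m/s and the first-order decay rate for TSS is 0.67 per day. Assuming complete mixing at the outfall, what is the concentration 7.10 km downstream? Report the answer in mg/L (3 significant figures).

28.6 mg/L

After complete mixing, C₀ = (0.129·175 + 0.55·7.7) / 0.679 = 39.48 mg/L.
Travel time t = 7100 m / 0.17 m/s = 4.176e+04 s = 0.4834 d.
C = 39.48·exp(−0.67·0.4834) = 39.48·0.7233 = 28.56 mg/L.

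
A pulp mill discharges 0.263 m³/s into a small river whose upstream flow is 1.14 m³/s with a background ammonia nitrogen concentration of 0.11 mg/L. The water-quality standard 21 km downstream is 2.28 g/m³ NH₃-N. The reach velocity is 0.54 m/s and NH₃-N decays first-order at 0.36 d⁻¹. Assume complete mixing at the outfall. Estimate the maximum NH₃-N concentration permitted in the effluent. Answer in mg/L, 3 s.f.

13.8 mg/L

Travel time to the compliance point: t = 2.1e+04/0.54 = 3.889e+04 s = 0.4501 d; decay factor exp(−0.36·0.4501) = 0.8504.
So the concentration just after mixing may be at most 2.28/0.8504 = 2.681 mg/L.
Mass balance: 2.681·1.403 = 0.263·Cₑ + 1.14·0.11.
Cₑ = (3.762 − 0.1254) / 0.263 = 13.83 mg/L.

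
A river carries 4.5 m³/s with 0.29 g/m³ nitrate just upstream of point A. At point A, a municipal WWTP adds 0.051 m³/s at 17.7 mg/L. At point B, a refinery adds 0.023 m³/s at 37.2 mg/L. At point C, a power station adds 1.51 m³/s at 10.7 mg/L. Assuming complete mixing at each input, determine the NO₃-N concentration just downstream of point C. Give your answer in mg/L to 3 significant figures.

After input A: C = (4.5·0.29 + 0.051·17.7) / 4.551 = 0.4851 mg/L.
After input B: C = (4.551·0.4851 + 0.023·37.2) / 4.574 = 0.6697 mg/L.
After input C: C = (4.574·0.6697 + 1.51·10.7) / 6.084 = 3.159 mg/L.

3.16 mg/L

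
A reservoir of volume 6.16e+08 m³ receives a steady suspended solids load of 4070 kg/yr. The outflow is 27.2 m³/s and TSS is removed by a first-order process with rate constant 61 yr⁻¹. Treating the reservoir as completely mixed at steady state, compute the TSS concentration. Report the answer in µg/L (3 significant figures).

0.106 µg/L

Outflow Q = 27.2 m³/s × 3.156e+07 s/yr = 8.584e+08 m³/yr.
Steady-state CSTR mass balance: W = Q·C + k·V·C, so C = W/(Q + kV).
Q + kV = 8.584e+08 + 61·6.16e+08 = 3.843e+10 m³/yr.
C = 4070/3.843e+10 = 1.059e-07 kg/m³ = 0.0001059 mg/L = 0.1059 µg/L.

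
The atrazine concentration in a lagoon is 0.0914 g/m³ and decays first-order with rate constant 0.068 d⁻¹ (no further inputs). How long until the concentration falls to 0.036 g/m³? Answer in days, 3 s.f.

t = ln(C₀/C)/k = ln(0.0914/0.036)/0.068 = 0.9317/0.068 = 13.7 d.

13.7 d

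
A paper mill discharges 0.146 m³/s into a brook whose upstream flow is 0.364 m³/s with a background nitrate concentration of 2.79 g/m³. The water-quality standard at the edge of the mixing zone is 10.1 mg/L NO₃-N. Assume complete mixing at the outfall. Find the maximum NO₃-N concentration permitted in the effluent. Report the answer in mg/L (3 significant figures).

Mass balance: 10.1·0.51 = 0.146·Cₑ + 0.364·2.79.
Cₑ = (5.151 − 1.016) / 0.146 = 28.32 mg/L.

28.3 mg/L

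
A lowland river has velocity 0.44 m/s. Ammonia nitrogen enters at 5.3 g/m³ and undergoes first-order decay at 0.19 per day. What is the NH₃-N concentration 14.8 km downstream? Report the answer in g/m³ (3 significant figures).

Travel time t = 14.8 km / 0.44 m/s = 1.48e+04/0.44 = 3.364e+04 s = 0.3893 d.
First-order decay: C = 5.3·exp(−0.19·0.3893) = 5.3·0.9287 = 4.922 g/m³.

4.92 g/m³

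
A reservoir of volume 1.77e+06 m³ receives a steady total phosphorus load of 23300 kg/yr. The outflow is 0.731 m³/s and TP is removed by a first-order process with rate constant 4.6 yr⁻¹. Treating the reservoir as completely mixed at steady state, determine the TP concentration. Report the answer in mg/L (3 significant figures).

Outflow Q = 0.731 m³/s × 3.156e+07 s/yr = 2.307e+07 m³/yr.
Steady-state CSTR mass balance: W = Q·C + k·V·C, so C = W/(Q + kV).
Q + kV = 2.307e+07 + 4.6·1.77e+06 = 3.121e+07 m³/yr.
C = 23300/3.121e+07 = 0.0007465 kg/m³ = 0.7465 mg/L.

0.747 mg/L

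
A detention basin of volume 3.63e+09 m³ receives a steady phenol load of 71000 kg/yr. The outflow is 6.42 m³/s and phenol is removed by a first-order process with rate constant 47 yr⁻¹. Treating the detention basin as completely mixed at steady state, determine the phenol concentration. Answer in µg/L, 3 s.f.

0.416 µg/L

Outflow Q = 6.42 m³/s × 3.156e+07 s/yr = 2.026e+08 m³/yr.
Steady-state CSTR mass balance: W = Q·C + k·V·C, so C = W/(Q + kV).
Q + kV = 2.026e+08 + 47·3.63e+09 = 1.708e+11 m³/yr.
C = 71000/1.708e+11 = 4.157e-07 kg/m³ = 0.0004157 mg/L = 0.4157 µg/L.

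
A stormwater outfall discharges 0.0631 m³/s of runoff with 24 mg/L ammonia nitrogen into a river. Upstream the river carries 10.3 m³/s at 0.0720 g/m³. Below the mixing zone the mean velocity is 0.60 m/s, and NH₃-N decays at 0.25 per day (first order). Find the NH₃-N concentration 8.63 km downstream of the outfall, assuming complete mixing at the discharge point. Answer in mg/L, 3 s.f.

0.209 mg/L

After complete mixing, C₀ = (0.0631·24 + 10.3·0.072) / 10.36 = 0.2177 mg/L.
Travel time t = 8630 m / 0.60 m/s = 1.438e+04 s = 0.1665 d.
C = 0.2177·exp(−0.25·0.1665) = 0.2177·0.9592 = 0.2088 mg/L.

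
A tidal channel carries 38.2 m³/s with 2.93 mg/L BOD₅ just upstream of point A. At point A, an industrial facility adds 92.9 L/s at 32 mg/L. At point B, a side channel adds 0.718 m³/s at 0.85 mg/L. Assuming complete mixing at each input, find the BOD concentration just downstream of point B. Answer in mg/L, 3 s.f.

92.9 L/s = 0.0929 m³/s.
After input A: C = (38.2·2.93 + 0.0929·32) / 38.29 = 3.001 mg/L.
After input B: C = (38.29·3.001 + 0.718·0.85) / 39.01 = 2.961 mg/L.

2.96 mg/L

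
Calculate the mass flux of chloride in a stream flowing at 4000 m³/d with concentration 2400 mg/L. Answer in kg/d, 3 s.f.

4000 m³/d = 0.0463 m³/s.
Mass flux = Q·C = 0.0463 m³/s × 2400 g/m³ = 111.1 g/s.
= 111.1 g/s × 86.4 = 9600 kg/d.

9600 kg/d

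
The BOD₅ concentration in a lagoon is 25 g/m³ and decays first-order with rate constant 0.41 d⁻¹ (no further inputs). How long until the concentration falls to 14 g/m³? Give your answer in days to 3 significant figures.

1.41 d

t = ln(C₀/C)/k = ln(25/14)/0.41 = 0.5798/0.41 = 1.414 d.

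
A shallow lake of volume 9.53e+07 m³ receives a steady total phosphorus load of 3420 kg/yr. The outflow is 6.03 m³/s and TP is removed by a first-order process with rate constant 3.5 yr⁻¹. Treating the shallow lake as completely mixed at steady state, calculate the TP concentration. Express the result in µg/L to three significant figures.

6.53 µg/L

Outflow Q = 6.03 m³/s × 3.156e+07 s/yr = 1.903e+08 m³/yr.
Steady-state CSTR mass balance: W = Q·C + k·V·C, so C = W/(Q + kV).
Q + kV = 1.903e+08 + 3.5·9.53e+07 = 5.238e+08 m³/yr.
C = 3420/5.238e+08 = 6.529e-06 kg/m³ = 0.006529 mg/L = 6.529 µg/L.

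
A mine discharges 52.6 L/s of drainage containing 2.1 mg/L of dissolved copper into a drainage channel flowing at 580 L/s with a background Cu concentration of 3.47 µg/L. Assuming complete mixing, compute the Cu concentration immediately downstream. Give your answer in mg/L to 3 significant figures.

52.6 L/s = 0.0526 m³/s.
580 L/s = 0.58 m³/s.
3.47 µg/L = 0.00347 mg/L.
By mass balance at complete mixing, C = (0.0526·2.1 + 0.58·0.00347) / (0.0526 + 0.58) = 0.1125/0.6326 = 0.1778 mg/L.

0.178 mg/L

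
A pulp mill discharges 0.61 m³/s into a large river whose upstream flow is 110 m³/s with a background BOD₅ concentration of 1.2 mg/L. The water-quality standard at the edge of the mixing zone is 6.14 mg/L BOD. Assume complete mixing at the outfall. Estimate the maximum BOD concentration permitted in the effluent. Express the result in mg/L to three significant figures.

Mass balance: 6.14·110.6 = 0.61·Cₑ + 110·1.2.
Cₑ = (679.1 − 132) / 0.61 = 897 mg/L.

897 mg/L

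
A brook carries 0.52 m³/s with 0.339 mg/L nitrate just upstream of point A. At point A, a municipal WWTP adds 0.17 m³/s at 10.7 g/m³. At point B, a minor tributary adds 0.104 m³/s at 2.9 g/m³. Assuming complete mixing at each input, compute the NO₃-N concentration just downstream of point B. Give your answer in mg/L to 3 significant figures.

2.89 mg/L

After input A: C = (0.52·0.339 + 0.17·10.7) / 0.69 = 2.892 mg/L.
After input B: C = (0.69·2.892 + 0.104·2.9) / 0.794 = 2.893 mg/L.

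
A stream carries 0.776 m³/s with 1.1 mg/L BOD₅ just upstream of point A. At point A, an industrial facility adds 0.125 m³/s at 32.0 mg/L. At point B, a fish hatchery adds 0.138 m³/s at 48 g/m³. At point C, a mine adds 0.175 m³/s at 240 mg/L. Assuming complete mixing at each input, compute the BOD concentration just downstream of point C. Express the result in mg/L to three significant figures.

After input A: C = (0.776·1.1 + 0.125·32) / 0.901 = 5.387 mg/L.
After input B: C = (0.901·5.387 + 0.138·48) / 1.039 = 11.05 mg/L.
After input C: C = (1.039·11.05 + 0.175·240) / 1.214 = 44.05 mg/L.

44.1 mg/L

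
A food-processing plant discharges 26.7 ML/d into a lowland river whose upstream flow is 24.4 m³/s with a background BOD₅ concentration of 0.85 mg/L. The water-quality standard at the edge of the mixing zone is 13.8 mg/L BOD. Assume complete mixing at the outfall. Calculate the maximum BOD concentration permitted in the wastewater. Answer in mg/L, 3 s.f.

1040 mg/L

26.7 ML/d = 0.309 m³/s.
Mass balance: 13.8·24.71 = 0.309·Cₑ + 24.4·0.85.
Cₑ = (341 − 20.74) / 0.309 = 1036 mg/L.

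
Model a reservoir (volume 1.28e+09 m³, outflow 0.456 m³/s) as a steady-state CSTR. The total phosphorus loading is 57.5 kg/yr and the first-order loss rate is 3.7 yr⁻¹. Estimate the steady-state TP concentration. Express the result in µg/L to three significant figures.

0.0121 µg/L

Outflow Q = 0.456 m³/s × 3.156e+07 s/yr = 1.439e+07 m³/yr.
Steady-state CSTR mass balance: W = Q·C + k·V·C, so C = W/(Q + kV).
Q + kV = 1.439e+07 + 3.7·1.28e+09 = 4.75e+09 m³/yr.
C = 57.5/4.75e+09 = 1.21e-08 kg/m³ = 1.21e-05 mg/L = 0.0121 µg/L.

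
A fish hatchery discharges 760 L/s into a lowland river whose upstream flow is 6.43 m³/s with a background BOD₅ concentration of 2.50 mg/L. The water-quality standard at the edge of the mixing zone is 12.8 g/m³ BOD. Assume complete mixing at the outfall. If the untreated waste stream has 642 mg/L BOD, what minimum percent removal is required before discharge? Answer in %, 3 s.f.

84.4 %

760 L/s = 0.76 m³/s.
Mass balance: 12.8·7.19 = 0.76·Cₑ + 6.43·2.5.
Cₑ = (92.03 − 16.07) / 0.76 = 99.94 mg/L.
Required removal = 1 − 99.94/642 = 84.43 %.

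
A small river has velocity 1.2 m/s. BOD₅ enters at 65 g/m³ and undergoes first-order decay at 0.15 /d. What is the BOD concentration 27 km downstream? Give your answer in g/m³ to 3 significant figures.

62.5 g/m³

Travel time t = 27 km / 1.2 m/s = 2.7e+04/1.2 = 2.25e+04 s = 0.2604 d.
First-order decay: C = 65·exp(−0.15·0.2604) = 65·0.9617 = 62.51 g/m³.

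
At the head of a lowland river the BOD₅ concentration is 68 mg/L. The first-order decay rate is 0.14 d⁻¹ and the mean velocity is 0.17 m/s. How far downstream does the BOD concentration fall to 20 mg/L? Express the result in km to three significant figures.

128 km

From C = C₀·e^(−kt), t = ln(C₀/C)/k = ln(68/20)/0.14 = 1.224/0.14 = 8.741 d.
Distance = v·t = 0.17 m/s × 7.552e+05 s = 1.284e+05 m = 128.4 km.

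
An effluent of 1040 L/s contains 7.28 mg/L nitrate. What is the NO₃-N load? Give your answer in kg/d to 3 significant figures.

1040 L/s = 1.04 m³/s.
Mass flux = Q·C = 1.04 m³/s × 7.28 g/m³ = 7.571 g/s.
= 7.571 g/s × 86.4 = 654.2 kg/d.

654 kg/d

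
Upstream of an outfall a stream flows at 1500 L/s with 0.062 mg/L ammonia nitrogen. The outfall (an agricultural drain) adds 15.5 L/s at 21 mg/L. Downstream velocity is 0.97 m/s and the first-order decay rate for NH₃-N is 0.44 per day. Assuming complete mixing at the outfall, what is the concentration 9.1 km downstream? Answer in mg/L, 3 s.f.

15.5 L/s = 0.0155 m³/s.
1500 L/s = 1.5 m³/s.
After complete mixing, C₀ = (0.0155·21 + 1.5·0.062) / 1.516 = 0.2761 mg/L.
Travel time t = 9100 m / 0.97 m/s = 9381 s = 0.1086 d.
C = 0.2761·exp(−0.44·0.1086) = 0.2761·0.9533 = 0.2633 mg/L.

0.263 mg/L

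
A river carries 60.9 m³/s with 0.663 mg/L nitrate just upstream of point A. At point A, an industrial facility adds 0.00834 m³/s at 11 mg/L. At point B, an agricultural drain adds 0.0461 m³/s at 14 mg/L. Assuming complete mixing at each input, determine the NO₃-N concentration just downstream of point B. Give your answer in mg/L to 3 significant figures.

0.675 mg/L

After input A: C = (60.9·0.663 + 0.00834·11) / 60.91 = 0.6644 mg/L.
After input B: C = (60.91·0.6644 + 0.0461·14) / 60.95 = 0.6745 mg/L.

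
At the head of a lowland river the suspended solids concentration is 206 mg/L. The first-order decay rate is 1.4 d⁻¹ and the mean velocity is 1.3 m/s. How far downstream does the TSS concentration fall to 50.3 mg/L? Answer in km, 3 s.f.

113 km

From C = C₀·e^(−kt), t = ln(C₀/C)/k = ln(206/50.3)/1.4 = 1.41/1.4 = 1.007 d.
Distance = v·t = 1.3 m/s × 8.701e+04 s = 1.131e+05 m = 113.1 km.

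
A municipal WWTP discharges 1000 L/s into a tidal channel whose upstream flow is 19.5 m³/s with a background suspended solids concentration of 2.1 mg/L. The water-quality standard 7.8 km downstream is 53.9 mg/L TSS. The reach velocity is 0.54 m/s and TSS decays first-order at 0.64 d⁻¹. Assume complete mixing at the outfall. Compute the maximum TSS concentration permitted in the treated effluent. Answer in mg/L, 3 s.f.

1190 mg/L

1000 L/s = 1 m³/s.
Travel time to the compliance point: t = 7800/0.54 = 1.444e+04 s = 0.1672 d; decay factor exp(−0.64·0.1672) = 0.8985.
So the concentration just after mixing may be at most 53.9/0.8985 = 59.99 mg/L.
Mass balance: 59.99·20.5 = 1·Cₑ + 19.5·2.1.
Cₑ = (1230 − 40.95) / 1 = 1189 mg/L.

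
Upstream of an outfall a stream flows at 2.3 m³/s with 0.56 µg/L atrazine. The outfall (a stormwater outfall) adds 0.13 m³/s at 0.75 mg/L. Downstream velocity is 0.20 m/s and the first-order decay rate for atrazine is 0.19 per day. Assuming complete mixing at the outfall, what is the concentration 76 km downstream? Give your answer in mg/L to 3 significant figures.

0.0176 mg/L

0.56 µg/L = 0.00056 mg/L.
After complete mixing, C₀ = (0.13·0.75 + 2.3·0.00056) / 2.43 = 0.04065 mg/L.
Travel time t = 7.6e+04 m / 0.20 m/s = 3.8e+05 s = 4.398 d.
C = 0.04065·exp(−0.19·4.398) = 0.04065·0.4336 = 0.01763 mg/L.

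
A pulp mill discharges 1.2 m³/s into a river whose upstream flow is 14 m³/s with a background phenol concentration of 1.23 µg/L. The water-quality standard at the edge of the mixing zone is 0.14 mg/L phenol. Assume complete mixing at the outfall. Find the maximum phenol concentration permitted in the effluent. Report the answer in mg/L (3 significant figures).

1.23 µg/L = 0.00123 mg/L.
Mass balance: 0.14·15.2 = 1.2·Cₑ + 14·0.00123.
Cₑ = (2.128 − 0.01722) / 1.2 = 1.759 mg/L.

1.76 mg/L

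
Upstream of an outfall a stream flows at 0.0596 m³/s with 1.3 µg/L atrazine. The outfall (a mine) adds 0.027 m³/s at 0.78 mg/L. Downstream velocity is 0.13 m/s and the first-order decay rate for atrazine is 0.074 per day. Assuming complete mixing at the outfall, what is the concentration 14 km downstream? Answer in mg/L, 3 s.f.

1.3 µg/L = 0.0013 mg/L.
After complete mixing, C₀ = (0.027·0.78 + 0.0596·0.0013) / 0.0866 = 0.2441 mg/L.
Travel time t = 1.4e+04 m / 0.13 m/s = 1.077e+05 s = 1.246 d.
C = 0.2441·exp(−0.074·1.246) = 0.2441·0.9119 = 0.2226 mg/L.

0.223 mg/L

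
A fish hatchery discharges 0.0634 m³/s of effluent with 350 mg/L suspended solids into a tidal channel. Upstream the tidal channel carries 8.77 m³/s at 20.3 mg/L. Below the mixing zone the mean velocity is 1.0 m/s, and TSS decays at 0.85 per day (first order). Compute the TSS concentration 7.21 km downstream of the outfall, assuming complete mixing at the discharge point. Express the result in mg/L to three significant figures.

21.1 mg/L

After complete mixing, C₀ = (0.0634·350 + 8.77·20.3) / 8.833 = 22.67 mg/L.
Travel time t = 7210 m / 1.0 m/s = 7210 s = 0.08345 d.
C = 22.67·exp(−0.85·0.08345) = 22.67·0.9315 = 21.11 mg/L.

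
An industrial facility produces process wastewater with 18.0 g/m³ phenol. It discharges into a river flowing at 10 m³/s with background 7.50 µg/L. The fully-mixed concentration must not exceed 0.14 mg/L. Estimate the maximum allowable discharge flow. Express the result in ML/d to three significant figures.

7.50 µg/L = 0.0075 mg/L.
Mass balance at complete mixing: C_std·(Q_w + Q_r) = Q_w·C_e + Q_r·C_b.
Rearranging, Q_w = Q_r·(C_std − C_b)/(C_e − C_std) = 10·(0.14 − 0.0075) / (18 − 0.14) = 0.07419 m³/s.
= 6.41 ML/d.

6.41 ML/d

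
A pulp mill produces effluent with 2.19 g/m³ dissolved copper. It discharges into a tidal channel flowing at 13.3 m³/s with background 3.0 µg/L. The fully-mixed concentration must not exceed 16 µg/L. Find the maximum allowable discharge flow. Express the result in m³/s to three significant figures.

3.0 µg/L = 0.003 mg/L.
16 µg/L = 0.016 mg/L.
Mass balance at complete mixing: C_std·(Q_w + Q_r) = Q_w·C_e + Q_r·C_b.
Rearranging, Q_w = Q_r·(C_std − C_b)/(C_e − C_std) = 13.3·(0.016 − 0.003) / (2.19 − 0.016) = 0.07953 m³/s.

0.0795 m³/s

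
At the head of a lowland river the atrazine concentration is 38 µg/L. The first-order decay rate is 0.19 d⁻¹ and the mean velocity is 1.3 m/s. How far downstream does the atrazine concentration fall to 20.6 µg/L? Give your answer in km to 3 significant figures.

From C = C₀·e^(−kt), t = ln(C₀/C)/k = ln(38/20.6)/0.19 = 0.6123/0.19 = 3.223 d.
Distance = v·t = 1.3 m/s × 2.784e+05 s = 3.62e+05 m = 362 km.

362 km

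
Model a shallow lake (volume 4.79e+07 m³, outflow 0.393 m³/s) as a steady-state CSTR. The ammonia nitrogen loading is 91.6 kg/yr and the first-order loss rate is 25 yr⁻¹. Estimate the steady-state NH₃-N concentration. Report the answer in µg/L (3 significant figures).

Outflow Q = 0.393 m³/s × 3.156e+07 s/yr = 1.24e+07 m³/yr.
Steady-state CSTR mass balance: W = Q·C + k·V·C, so C = W/(Q + kV).
Q + kV = 1.24e+07 + 25·4.79e+07 = 1.21e+09 m³/yr.
C = 91.6/1.21e+09 = 7.571e-08 kg/m³ = 7.571e-05 mg/L = 0.07571 µg/L.

0.0757 µg/L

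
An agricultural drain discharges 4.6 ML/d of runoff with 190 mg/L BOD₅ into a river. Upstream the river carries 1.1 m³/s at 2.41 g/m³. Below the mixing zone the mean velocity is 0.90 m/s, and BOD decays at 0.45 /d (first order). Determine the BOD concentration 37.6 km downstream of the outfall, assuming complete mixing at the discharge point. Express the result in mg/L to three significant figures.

4.6 ML/d = 0.05324 m³/s.
After complete mixing, C₀ = (0.05324·190 + 1.1·2.41) / 1.153 = 11.07 mg/L.
Travel time t = 3.76e+04 m / 0.90 m/s = 4.178e+04 s = 0.4835 d.
C = 11.07·exp(−0.45·0.4835) = 11.07·0.8045 = 8.906 mg/L.

8.91 mg/L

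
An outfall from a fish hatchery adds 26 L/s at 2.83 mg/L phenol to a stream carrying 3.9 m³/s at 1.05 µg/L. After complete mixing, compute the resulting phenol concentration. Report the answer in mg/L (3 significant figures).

26 L/s = 0.026 m³/s.
1.05 µg/L = 0.00105 mg/L.
Flow-weighted mixing gives C = (0.026·2.83 + 3.9·0.00105) / (0.026 + 3.9) = 0.07768/3.926 = 0.01978 mg/L.

0.0198 mg/L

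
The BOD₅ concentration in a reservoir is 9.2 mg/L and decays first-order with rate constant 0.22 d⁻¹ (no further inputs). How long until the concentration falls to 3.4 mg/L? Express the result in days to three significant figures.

t = ln(C₀/C)/k = ln(9.2/3.4)/0.22 = 0.9954/0.22 = 4.525 d.

4.52 d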